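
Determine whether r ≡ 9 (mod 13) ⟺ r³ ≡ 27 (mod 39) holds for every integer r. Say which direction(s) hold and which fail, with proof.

(⟹) This fails: take r = 22. Then 22 ≡ 9 (mod 13), but 22³ = 10648 ≡ 1 (mod 39), not 27.

(⟸) This fails: take r = 3. Then 3³ = 27 ≡ 27 (mod 39), yet 3 ≡ 3 (mod 13), not 9.

Both directions fail.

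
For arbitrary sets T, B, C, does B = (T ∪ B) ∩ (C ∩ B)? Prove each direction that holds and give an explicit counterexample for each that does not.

Only the reverse inclusion holds.

Forward inclusion. This inclusion fails. Take T = ∅, B = {1}, C = ∅; then 1 ∈ B but 1 ∉ (T ∪ B) ∩ (C ∩ B).

Reverse inclusion. Let x ∈ (T ∪ B) ∩ (C ∩ B). Then either x ∈ B ∩ C and x ∉ T; or x ∈ T ∩ B ∩ C. In each case x ∈ B, so (T ∪ B) ∩ (C ∩ B) ⊆ B.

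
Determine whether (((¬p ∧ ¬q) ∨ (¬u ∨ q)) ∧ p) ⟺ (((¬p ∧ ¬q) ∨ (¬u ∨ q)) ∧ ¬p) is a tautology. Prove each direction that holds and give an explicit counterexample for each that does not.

Neither implication holds.

(→) This fails. Under p = T, u = F, q = F, the left side is true but the right side is false.

(←) This fails. Under p = F, u = F, q = F, the left side is false but the right side is true.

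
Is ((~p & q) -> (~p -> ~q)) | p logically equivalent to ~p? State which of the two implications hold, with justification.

[⇒] This fails. Under p = T, q = F, the left side is true but the right side is false.

[⇐] This fails. Under p = F, q = T, the left side is false but the right side is true.

(⇒) fails and (⇐) fails.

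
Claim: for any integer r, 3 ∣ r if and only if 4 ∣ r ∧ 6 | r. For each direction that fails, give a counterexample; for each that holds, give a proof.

(⟸) Suppose 4 ∣ r and 6 ∣ r. Any common multiple of 4 and 6 is a multiple of their lcm; here lcm(4, 6) = 4·6/gcd(4, 6) = 24/2 = 12, so 12 ∣ r. Since 3 ∣ 12, it follows that 3 ∣ r.

(⟹) This fails: take r = 3. Certainly 3 ∣ 3, but 4 ∤ 3.

Only the reverse direction holds.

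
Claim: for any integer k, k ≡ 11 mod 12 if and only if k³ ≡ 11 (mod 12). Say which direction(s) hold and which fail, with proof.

The biconditional holds.

Forward direction. Suppose k ≡ 11 mod 12. Write k = 12j + 11. Then (12j + 11)³ = 1728j³ + 4752j² + 4356j + 1331 = 12(144j³ + 396j² + 363j + 110) + 11, so k³ ≡ 11 (mod 12).

Converse. Suppose k³ ≡ 11 (mod 12). The only residue r in {0, …, 11} with r³ ≡ 11 (mod 12) is r = 11, so k ≡ 11 (mod 12).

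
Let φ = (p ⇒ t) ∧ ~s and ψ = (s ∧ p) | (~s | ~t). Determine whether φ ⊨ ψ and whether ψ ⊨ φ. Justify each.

Only the forward direction holds.

(⟸) This fails. Under t = F, s = T, p = F, the left side is false but the right side is true.

(⟹) Assume the antecedent. If t is true, the antecedent forces (t = T, s = F, p = F) or (t = T, s = F, p = T), and (s ∧ p) | (~s | ~t) holds there. If t is false, (s ∧ p) | (~s | ~t) reduces to true regardless of the other variables. Either way (s ∧ p) | (~s | ~t) holds.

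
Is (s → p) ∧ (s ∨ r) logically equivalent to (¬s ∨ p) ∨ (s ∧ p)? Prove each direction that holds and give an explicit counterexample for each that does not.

Only the forward direction holds.

(⇒) Assume the antecedent. If s is true, the antecedent forces (s = T, r = F, p = T) or (s = T, r = T, p = T), and (¬s ∨ p) ∨ (s ∧ p) holds there. If s is false, (¬s ∨ p) ∨ (s ∧ p) reduces to true regardless of the other variables. Either way (¬s ∨ p) ∨ (s ∧ p) holds.

(⇐) This fails. Under s = F, r = F, p = F, the left side is false but the right side is true.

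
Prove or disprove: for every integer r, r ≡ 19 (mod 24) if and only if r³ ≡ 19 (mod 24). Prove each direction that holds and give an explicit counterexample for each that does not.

The biconditional holds.

(→) Suppose r ≡ 19 (mod 24). Write r = 24j + 19. Then (24j + 19)³ = 13824j³ + 32832j² + 25992j + 6859 = 24(576j³ + 1368j² + 1083j + 285) + 19, so r³ ≡ 19 (mod 24).

(←) Conversely, suppose r³ ≡ 19 (mod 24). The only residue r in {0, …, 23} with r³ ≡ 19 (mod 24) is r = 19, so r ≡ 19 (mod 24).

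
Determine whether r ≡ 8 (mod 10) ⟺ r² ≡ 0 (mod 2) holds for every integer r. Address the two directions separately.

The forward direction holds; the converse fails.

Forward direction. Suppose r ≡ 8 (mod 10). Then r² ≡ 8² = 64 (mod 10), and since 2 ∣ 10, also r² ≡ 0 (mod 2).

Converse. This fails: take r = 0. Then 0² = 0 ≡ 0 (mod 2), yet 0 ≡ 0 (mod 10), not 8.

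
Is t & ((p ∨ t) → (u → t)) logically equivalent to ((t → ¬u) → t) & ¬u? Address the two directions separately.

Only the converse holds.

Forward direction. This fails. Under u = T, t = T, p = F, the left side is true but the right side is false.

Converse. Assume the antecedent. If u is true, the antecedent cannot hold. If u is false, the antecedent forces (u = F, t = T, p = F) or (u = F, t = T, p = T), and t & ((p ∨ t) → (u → t)) holds there. Either way t & ((p ∨ t) → (u → t)) holds.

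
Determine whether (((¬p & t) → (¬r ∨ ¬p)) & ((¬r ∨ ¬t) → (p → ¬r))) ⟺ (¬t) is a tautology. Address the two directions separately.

Both directions fail.

(→) This fails. Under p = F, r = F, t = T, the left side is true but the right side is false.

(←) This fails. Under p = T, r = T, t = F, the left side is false but the right side is true.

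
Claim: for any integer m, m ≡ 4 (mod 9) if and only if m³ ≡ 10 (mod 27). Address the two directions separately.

The biconditional holds.

(⇐) The residues r modulo 27 with r³ ≡ 10 (mod 27) are exactly {4, 13, 22}, and each is ≡ 4 (mod 9).

(⇒) Suppose m ≡ 4 (mod 9). Working modulo 27, m ∈ {4, 13, 22}; for each such r, r³ ≡ 10 (mod 27).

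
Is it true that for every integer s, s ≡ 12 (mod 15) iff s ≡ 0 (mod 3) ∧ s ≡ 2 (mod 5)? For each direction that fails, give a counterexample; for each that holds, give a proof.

Both implications hold.

Forward direction. Suppose s ≡ 12 (mod 15); write s = 15j + 12. Since 3 ∣ 15, reducing mod 3 gives s ≡ 12 ≡ 0 (mod 3); since 5 ∣ 15, reducing mod 5 gives s ≡ 12 ≡ 2 (mod 5).

Converse. If s ≡ 0 (mod 3) and s ≡ 2 (mod 5), then by the Chinese remainder theorem s ≡ 12 (mod 15). This is exactly s ≡ 12 (mod 15).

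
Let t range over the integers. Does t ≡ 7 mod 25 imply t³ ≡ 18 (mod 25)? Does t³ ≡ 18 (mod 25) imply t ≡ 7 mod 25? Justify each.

(⇒) Suppose t ≡ 7 mod 25. Write t = 25j + 7. Then (25j + 7)³ = 15625j³ + 13125j² + 3675j + 343 = 25(625j³ + 525j² + 147j + 13) + 18, so t³ ≡ 18 (mod 25).

(⇐) Conversely, suppose t³ ≡ 18 (mod 25). The only residue r in {0, …, 24} with r³ ≡ 18 (mod 25) is r = 7, so t ≡ 7 (mod 25).

Both directions hold; the statement is true.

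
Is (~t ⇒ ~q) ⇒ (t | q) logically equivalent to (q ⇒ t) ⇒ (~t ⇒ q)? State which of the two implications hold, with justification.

Equivalent; both directions hold.

(→) Assume the antecedent. If t is true, (q ⇒ t) ⇒ (~t ⇒ q) reduces to true regardless of the other variables. If t is false, the antecedent forces (t = F, q = T), and (q ⇒ t) ⇒ (~t ⇒ q) holds there. Either way (q ⇒ t) ⇒ (~t ⇒ q) holds.

(←) Assume the antecedent. If t is true, (~t ⇒ ~q) ⇒ (t | q) reduces to true regardless of the other variables. If t is false, the antecedent forces (t = F, q = T), and (~t ⇒ ~q) ⇒ (t | q) holds there. Either way (~t ⇒ ~q) ⇒ (t | q) holds.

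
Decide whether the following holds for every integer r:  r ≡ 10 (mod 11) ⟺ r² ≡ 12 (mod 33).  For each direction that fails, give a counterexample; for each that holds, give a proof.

Forward direction. This fails: take r = 10. Then 10 ≡ 10 (mod 11), but 10² = 100 ≡ 1 (mod 33), not 12.

Converse. This fails: take r = 12. Then 12² = 144 ≡ 12 (mod 33), yet 12 ≡ 1 (mod 11), not 10.

Both directions fail.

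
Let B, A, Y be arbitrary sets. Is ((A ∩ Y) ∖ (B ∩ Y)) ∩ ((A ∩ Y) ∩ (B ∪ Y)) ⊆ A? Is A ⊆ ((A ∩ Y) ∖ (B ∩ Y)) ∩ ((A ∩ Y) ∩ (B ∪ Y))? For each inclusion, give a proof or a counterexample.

Forward inclusion. Let x ∈ ((A ∩ Y) ∖ (B ∩ Y)) ∩ ((A ∩ Y) ∩ (B ∪ Y)). Then x ∈ A ∩ Y and x ∉ B, from which x ∈ A.

Reverse inclusion. This inclusion fails. Take B = ∅, A = {1}, Y = ∅; then 1 ∈ A but 1 ∉ ((A ∩ Y) ∖ (B ∩ Y)) ∩ ((A ∩ Y) ∩ (B ∪ Y)).

The sets are not equal: only the forward inclusion holds.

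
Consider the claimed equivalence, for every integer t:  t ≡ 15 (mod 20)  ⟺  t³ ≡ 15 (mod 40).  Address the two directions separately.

Only the converse holds.

(⇐) The residues r modulo 40 with r³ ≡ 15 (mod 40) are exactly {15}, and each is ≡ 15 (mod 20).

(⇒) This fails: take t = 35. Then 35 ≡ 15 (mod 20), but 35³ = 42875 ≡ 35 (mod 40), not 15.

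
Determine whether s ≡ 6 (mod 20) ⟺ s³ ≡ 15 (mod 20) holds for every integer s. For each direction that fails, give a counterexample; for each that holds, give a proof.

Both directions fail.

Forward direction. This fails: take s = 6. Then 6 ≡ 6 (mod 20), but 6³ = 216 ≡ 16 (mod 20), not 15.

Converse. This fails: take s = 15. Then 15³ = 3375 ≡ 15 (mod 20), yet 15 ≡ 15 (mod 20), not 6.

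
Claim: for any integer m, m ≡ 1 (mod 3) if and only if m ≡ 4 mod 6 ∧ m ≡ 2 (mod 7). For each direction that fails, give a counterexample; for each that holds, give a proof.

(⇒) fails; (⇐) holds.

(⟹) This fails: m = 1 gives 1 ≡ 1 (mod 3) but 1 ≡ 1 (mod 6), so the conjunction on the right does not hold.

(⟸) Conversely, if m ≡ 4 (mod 6) and m ≡ 2 (mod 7), then by the Chinese remainder theorem m ≡ 16 (mod 42). Since 16 ≡ 1 (mod 3) and 3 ∣ 42, we get m ≡ 1 (mod 3).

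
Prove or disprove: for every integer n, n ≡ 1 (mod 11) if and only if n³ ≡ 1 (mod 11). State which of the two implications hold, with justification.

Both implications hold.

(⟸) For the converse, argue contrapositively. If n ≢ 1 (mod 11), then n is congruent to one of 0, 2, 3, 4, 5, 6, 7, 8, 9, 10 modulo 11, and these give n³ ≡ 0, 8, 5, 9, 4, 7, 2, 6, 3, 10 respectively — never 1.

(⟹) Suppose n ≡ 1 (mod 11). Write n = 11j + 1. Then (11j + 1)³ = 1331j³ + 363j² + 33j + 1 = 11(121j³ + 33j² + 3j) + 1, so n³ ≡ 1 (mod 11).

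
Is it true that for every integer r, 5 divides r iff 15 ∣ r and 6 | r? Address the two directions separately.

Not equivalent: only (⇐) holds.

[⇒] This fails: take r = 5. Certainly 5 ∣ 5, but 15 ∤ 5.

[⇐] Suppose 15 ∣ r and 6 ∣ r. Any common multiple of 15 and 6 is a multiple of their lcm; here lcm(15, 6) = 15·6/gcd(15, 6) = 90/3 = 30, so 30 ∣ r. Since 5 ∣ 30, it follows that 5 ∣ r.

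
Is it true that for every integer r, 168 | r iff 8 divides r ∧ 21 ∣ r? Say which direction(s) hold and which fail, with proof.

The biconditional holds.

Converse. Suppose 8 ∣ r and 21 ∣ r. Any common multiple of 8 and 21 is a multiple of their lcm; here gcd(8, 21) = 1, so lcm(8, 21) = 8·21 = 168, so 168 ∣ r.

Forward direction. If 168 ∣ r, write r = 168q. Since 168 = 21·8, r = 8·(21q), so 8 ∣ r; and since 168 = 8·21, r = 21·(8q), so 21 ∣ r.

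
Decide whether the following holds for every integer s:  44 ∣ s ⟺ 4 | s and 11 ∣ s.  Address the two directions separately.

Both implications hold.

(⟹) If 44 ∣ s, write s = 44q. Since 44 = 11·4, s = 4·(11q), so 4 ∣ s; and since 44 = 4·11, s = 11·(4q), so 11 ∣ s.

(⟸) Suppose 4 ∣ s and 11 ∣ s. Any common multiple of 4 and 11 is a multiple of their lcm; here gcd(4, 11) = 1, so lcm(4, 11) = 4·11 = 44, so 44 ∣ s.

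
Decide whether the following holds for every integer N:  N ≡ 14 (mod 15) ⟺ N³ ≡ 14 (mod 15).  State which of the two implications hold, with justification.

The biconditional holds.

Forward direction. Suppose N ≡ 14 (mod 15). Write N = 15j + 14. Then (15j + 14)³ = 3375j³ + 9450j² + 8820j + 2744 = 15(225j³ + 630j² + 588j + 182) + 14, so N³ ≡ 14 (mod 15).

Converse. Suppose N³ ≡ 14 (mod 15). The only residue r in {0, …, 14} with r³ ≡ 14 (mod 15) is r = 14, so N ≡ 14 (mod 15).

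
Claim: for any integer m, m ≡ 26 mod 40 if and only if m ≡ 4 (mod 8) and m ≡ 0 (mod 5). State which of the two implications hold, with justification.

Neither direction holds.

[⇒] This fails: m = 26 gives 26 ≡ 26 (mod 40) but 26 ≡ 2 (mod 8), so the conjunction on the right does not hold.

[⇐] This fails: m = 20 satisfies both congruences on the right (20 ≡ 4 mod 8 and 20 ≡ 0 mod 5) yet 20 ≡ 20 (mod 40), not 26.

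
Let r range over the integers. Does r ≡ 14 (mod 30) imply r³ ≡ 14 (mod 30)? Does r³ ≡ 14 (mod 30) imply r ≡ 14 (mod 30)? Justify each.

Forward direction. Suppose r ≡ 14 (mod 30). Write r = 30j + 14. Then (30j + 14)³ = 27000j³ + 37800j² + 17640j + 2744 = 30(900j³ + 1260j² + 588j + 91) + 14, so r³ ≡ 14 (mod 30).

Converse. Suppose r³ ≡ 14 (mod 30). The only residue r in {0, …, 29} with r³ ≡ 14 (mod 30) is r = 14, so r ≡ 14 (mod 30).

Both directions hold.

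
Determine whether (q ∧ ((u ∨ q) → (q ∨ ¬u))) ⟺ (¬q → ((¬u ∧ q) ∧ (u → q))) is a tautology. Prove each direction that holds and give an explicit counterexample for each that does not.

Both directions hold; the statement is true.

[⇒] Assume the antecedent. If u is true, the antecedent forces (u = T, q = T), and ¬q → ((¬u ∧ q) ∧ (u → q)) holds there. If u is false, the antecedent forces (u = F, q = T), and ¬q → ((¬u ∧ q) ∧ (u → q)) holds there. Either way ¬q → ((¬u ∧ q) ∧ (u → q)) holds.

[⇐] Assume the antecedent. If u is true, the antecedent forces (u = T, q = T), and q ∧ ((u ∨ q) → (q ∨ ¬u)) holds there. If u is false, the antecedent forces (u = F, q = T), and q ∧ ((u ∨ q) → (q ∨ ¬u)) holds there. Either way q ∧ ((u ∨ q) → (q ∨ ¬u)) holds.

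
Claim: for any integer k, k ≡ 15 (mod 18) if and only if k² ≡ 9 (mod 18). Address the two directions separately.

Only the forward implication holds.

(⇐) This fails: take k = 3. Then 3² = 9 ≡ 9 (mod 18), yet 3 ≡ 3 (mod 18), not 15.

(⇒) Suppose k ≡ 15 (mod 18). Write k = 18j + 15. Then (18j + 15)² = 324j² + 540j + 225 = 18(18j² + 30j + 12) + 9, so k² ≡ 9 (mod 18).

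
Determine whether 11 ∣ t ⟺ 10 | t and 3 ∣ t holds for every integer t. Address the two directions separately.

Forward direction. This fails: take t = 11. Certainly 11 ∣ 11, but 10 ∤ 11.

Converse. This fails: take t = 30. Both 10 ∣ 30 and 3 ∣ 30, yet 30 is not a multiple of 11 (since 30 = 2·11 + 8), so 11 ∤ 30.

Neither direction holds.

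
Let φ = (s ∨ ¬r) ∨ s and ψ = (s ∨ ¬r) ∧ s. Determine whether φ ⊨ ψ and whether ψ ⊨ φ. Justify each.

Only the converse holds.

(←) Assume the antecedent. If r is true, the antecedent forces (r = T, s = T), and (s ∨ ¬r) ∨ s holds there. If r is false, (s ∨ ¬r) ∨ s reduces to true regardless of the other variables. Either way (s ∨ ¬r) ∨ s holds.

(→) This fails. Under r = F, s = F, the left side is true but the right side is false.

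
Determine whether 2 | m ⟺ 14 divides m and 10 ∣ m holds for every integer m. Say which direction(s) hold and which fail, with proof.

(⇒) fails; (⇐) holds.

(⇒) This fails: take m = 2. Certainly 2 ∣ 2, but 14 ∤ 2.

(⇐) Suppose 14 ∣ m and 10 ∣ m. Any common multiple of 14 and 10 is a multiple of their lcm; here lcm(14, 10) = 14·10/gcd(14, 10) = 140/2 = 70, so 70 ∣ m. Since 2 ∣ 70, it follows that 2 ∣ m.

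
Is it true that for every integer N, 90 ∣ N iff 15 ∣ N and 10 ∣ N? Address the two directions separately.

(⟸) This fails: take N = 30. Both 15 ∣ 30 and 10 ∣ 30, yet 30 is not a multiple of 90 (since 30 = 0·90 + 30), so 90 ∤ 30.

(⟹) If 90 ∣ N, write N = 90q. Since 90 = 6·15, N = 15·(6q), so 15 ∣ N; and since 90 = 9·10, N = 10·(9q), so 10 ∣ N.

The forward direction holds; the converse fails.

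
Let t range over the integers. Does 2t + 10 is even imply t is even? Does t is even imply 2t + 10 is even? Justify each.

[⇒] This fails: take t = 1. Then 2t + 10 = 12, which is even, yet t = 1 is odd, not even.

[⇐] Suppose t is even. Since 2 is even, 2t is even for every t, so 2t + 10 has the same parity as 10, which is even. Hence 2t + 10 is even.

Not equivalent: only (⇐) holds.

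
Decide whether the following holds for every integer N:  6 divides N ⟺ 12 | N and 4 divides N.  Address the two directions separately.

(⟹) This fails: take N = 6. Certainly 6 ∣ 6, but 12 ∤ 6.

(⟸) Suppose 12 ∣ N and 4 ∣ N. Any common multiple of 12 and 4 is a multiple of their lcm; here lcm(12, 4) = 12·4/gcd(12, 4) = 48/4 = 12, so 12 ∣ N. Since 6 ∣ 12, it follows that 6 ∣ N.

Only the reverse direction holds.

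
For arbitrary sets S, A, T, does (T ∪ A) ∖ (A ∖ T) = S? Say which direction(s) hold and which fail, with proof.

(⊆) fails and (⊇) fails.

(⟹) This inclusion fails. Take S = ∅, A = ∅, T = {1}; then 1 ∈ (T ∪ A) ∖ (A ∖ T) but 1 ∉ S.

(⟸) This inclusion fails. Take S = {1}, A = ∅, T = ∅; then 1 ∈ S but 1 ∉ (T ∪ A) ∖ (A ∖ T).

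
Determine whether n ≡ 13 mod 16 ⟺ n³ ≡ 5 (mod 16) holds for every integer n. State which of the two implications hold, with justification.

(⟹) Suppose n ≡ 13 mod 16. Write n = 16j + 13. Then (16j + 13)³ = 4096j³ + 9984j² + 8112j + 2197 = 16(256j³ + 624j² + 507j + 137) + 5, so n³ ≡ 5 (mod 16).

(⟸) Conversely, suppose n³ ≡ 5 (mod 16). The only residue r in {0, …, 15} with r³ ≡ 5 (mod 16) is r = 13, so n ≡ 13 (mod 16).

Both directions hold; the statement is true.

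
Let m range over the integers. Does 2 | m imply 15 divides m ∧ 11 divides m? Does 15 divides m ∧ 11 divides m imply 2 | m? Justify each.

(⇒) This fails: take m = 2. Certainly 2 ∣ 2, but 15 ∤ 2.

(⇐) This fails: take m = 165. Both 15 ∣ 165 and 11 ∣ 165, yet 165 is not a multiple of 2 (since 165 = 82·2 + 1), so 2 ∤ 165.

Neither implication holds.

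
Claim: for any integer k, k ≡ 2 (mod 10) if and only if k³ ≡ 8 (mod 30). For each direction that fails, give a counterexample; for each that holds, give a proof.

Only the converse holds.

(⟹) This fails: take k = 12. Then 12 ≡ 2 (mod 10), but 12³ = 1728 ≡ 18 (mod 30), not 8.

(⟸) Conversely, the residues r modulo 30 with r³ ≡ 8 (mod 30) are exactly {2}, and each is ≡ 2 (mod 10).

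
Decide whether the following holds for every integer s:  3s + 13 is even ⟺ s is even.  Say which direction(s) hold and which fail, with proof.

(→) This fails: s = 1 gives 3s + 13 = 16, which is even, but 1 is odd, not even.

(←) This also fails: s = 4 is even, but 3s + 13 = 25 is odd, not even.

(⇒) fails and (⇐) fails.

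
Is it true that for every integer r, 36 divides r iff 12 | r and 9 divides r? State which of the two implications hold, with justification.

The biconditional holds.

[⇒] If 36 ∣ r, write r = 36q. Since 36 = 3·12, r = 12·(3q), so 12 ∣ r; and since 36 = 4·9, r = 9·(4q), so 9 ∣ r.

[⇐] Suppose 12 ∣ r and 9 ∣ r. Any common multiple of 12 and 9 is a multiple of their lcm; here lcm(12, 9) = 12·9/gcd(12, 9) = 108/3 = 36, so 36 ∣ r.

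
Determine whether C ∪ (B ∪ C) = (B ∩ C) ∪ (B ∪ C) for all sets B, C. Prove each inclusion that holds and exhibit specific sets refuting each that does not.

The two sets are equal.

(⊆) Let x ∈ C ∪ (B ∪ C). Then either x ∈ B and x ∉ C; or x ∈ C and x ∉ B; or x ∈ B ∩ C. In each case x ∈ (B ∩ C) ∪ (B ∪ C), so C ∪ (B ∪ C) ⊆ (B ∩ C) ∪ (B ∪ C).

(⊇) Let x ∈ (B ∩ C) ∪ (B ∪ C). Then either x ∈ B and x ∉ C; or x ∈ C and x ∉ B; or x ∈ B ∩ C. In each case x ∈ C ∪ (B ∪ C), so (B ∩ C) ∪ (B ∪ C) ⊆ C ∪ (B ∪ C).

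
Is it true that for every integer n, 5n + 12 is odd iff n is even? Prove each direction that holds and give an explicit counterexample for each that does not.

Neither direction holds.

(→) This fails: n = 3 gives 5n + 12 = 27, which is odd, but 3 is odd, not even.

(←) This also fails: n = 6 is even, but 5n + 12 = 42 is even, not odd.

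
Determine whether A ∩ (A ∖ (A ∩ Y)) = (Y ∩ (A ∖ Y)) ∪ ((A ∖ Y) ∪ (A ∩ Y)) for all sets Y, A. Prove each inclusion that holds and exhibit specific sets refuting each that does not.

The sets are not equal: only the forward inclusion holds.

Forward inclusion. Let x ∈ A ∩ (A ∖ (A ∩ Y)). Then x ∈ A and x ∉ Y, from which x ∈ (Y ∩ (A ∖ Y)) ∪ ((A ∖ Y) ∪ (A ∩ Y)).

Reverse inclusion. This inclusion fails. Take Y = {1}, A = {1}; then 1 ∈ (Y ∩ (A ∖ Y)) ∪ ((A ∖ Y) ∪ (A ∩ Y)) but 1 ∉ A ∩ (A ∖ (A ∩ Y)).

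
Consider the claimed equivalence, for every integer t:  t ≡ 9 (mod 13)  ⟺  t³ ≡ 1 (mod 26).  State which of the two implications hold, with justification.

Neither implication holds.

(⇒) This fails: take t = 22. Then 22 ≡ 9 (mod 13), but 22³ = 10648 ≡ 14 (mod 26), not 1.

(⇐) This fails: take t = 1. Then 1³ = 1 ≡ 1 (mod 26), yet 1 ≡ 1 (mod 13), not 9.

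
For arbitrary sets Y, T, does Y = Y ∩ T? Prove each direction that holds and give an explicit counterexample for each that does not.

(⊇) Let x ∈ Y ∩ T. Then x ∈ Y ∩ T, from which x ∈ Y.

(⊆) This inclusion fails. Take Y = {1}, T = ∅; then 1 ∈ Y but 1 ∉ Y ∩ T.

The sets are not equal: only the reverse inclusion holds.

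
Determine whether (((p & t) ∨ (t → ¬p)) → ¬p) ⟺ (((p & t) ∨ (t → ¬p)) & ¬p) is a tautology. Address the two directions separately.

Both directions hold.

Forward direction. Assume the antecedent. If p is true, the antecedent cannot hold. If p is false, ((p & t) ∨ (t → ¬p)) & ¬p reduces to true regardless of the other variables. Either way ((p & t) ∨ (t → ¬p)) & ¬p holds.

Converse. Assume the antecedent. If p is true, the antecedent cannot hold. If p is false, ((p & t) ∨ (t → ¬p)) → ¬p reduces to true regardless of the other variables. Either way ((p & t) ∨ (t → ¬p)) → ¬p holds.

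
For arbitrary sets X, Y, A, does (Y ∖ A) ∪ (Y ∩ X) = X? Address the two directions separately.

(⟹) This inclusion fails. Take X = ∅, Y = {1}, A = ∅; then 1 ∈ (Y ∖ A) ∪ (Y ∩ X) but 1 ∉ X.

(⟸) This inclusion fails. Take X = {1}, Y = ∅, A = ∅; then 1 ∈ X but 1 ∉ (Y ∖ A) ∪ (Y ∩ X).

Neither inclusion holds.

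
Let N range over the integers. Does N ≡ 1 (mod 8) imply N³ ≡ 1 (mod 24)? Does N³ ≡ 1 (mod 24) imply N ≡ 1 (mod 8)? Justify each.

The forward direction fails; the converse holds.

(⇒) This fails: take N = 9. Then 9 ≡ 1 (mod 8), but 9³ = 729 ≡ 9 (mod 24), not 1.

(⇐) Conversely, the residues r modulo 24 with r³ ≡ 1 (mod 24) are exactly {1}, and each is ≡ 1 (mod 8).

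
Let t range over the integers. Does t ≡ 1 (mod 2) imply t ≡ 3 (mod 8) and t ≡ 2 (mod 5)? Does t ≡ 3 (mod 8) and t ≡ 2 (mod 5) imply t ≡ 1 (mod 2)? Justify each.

(←) If t ≡ 3 (mod 8) and t ≡ 2 (mod 5), then by the Chinese remainder theorem t ≡ 27 (mod 40). Since 27 ≡ 1 (mod 2) and 2 ∣ 40, we get t ≡ 1 (mod 2).

(→) This fails: t = 1 gives 1 ≡ 1 (mod 2) but 1 ≡ 1 (mod 8), so the conjunction on the right does not hold.

Only the reverse direction holds.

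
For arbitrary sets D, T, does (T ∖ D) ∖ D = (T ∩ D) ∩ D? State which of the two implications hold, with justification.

Neither inclusion holds.

Forward inclusion. This inclusion fails. Take D = ∅, T = {1}; then 1 ∈ (T ∖ D) ∖ D but 1 ∉ (T ∩ D) ∩ D.

Reverse inclusion. This inclusion fails. Take D = {1}, T = {1}; then 1 ∈ (T ∩ D) ∩ D but 1 ∉ (T ∖ D) ∖ D.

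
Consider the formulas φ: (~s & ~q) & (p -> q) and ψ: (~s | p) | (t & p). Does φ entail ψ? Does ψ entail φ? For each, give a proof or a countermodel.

(⟹) Assume the antecedent. If t is true, the antecedent forces (t = T, p = F, q = F, s = F), and (~s | p) | (t & p) holds there. If t is false, the antecedent forces (t = F, p = F, q = F, s = F), and (~s | p) | (t & p) holds there. Either way (~s | p) | (t & p) holds.

(⟸) This fails. Under t = F, p = T, q = F, s = F, the left side is false but the right side is true.

The forward direction holds; the converse fails.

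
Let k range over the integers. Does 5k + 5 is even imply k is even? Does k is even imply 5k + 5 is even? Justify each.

(→) This fails: k = 5 gives 5k + 5 = 30, which is even, but 5 is odd, not even.

(←) This also fails: k = 6 is even, but 5k + 5 = 35 is odd, not even.

Neither implication holds.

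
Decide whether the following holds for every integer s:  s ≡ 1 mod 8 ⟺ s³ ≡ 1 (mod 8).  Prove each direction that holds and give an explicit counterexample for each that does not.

Both implications hold.

(⟸) Suppose s³ ≡ 1 (mod 8). The only residue r in {0, …, 7} with r³ ≡ 1 (mod 8) is r = 1, so s ≡ 1 (mod 8).

(⟹) Suppose s ≡ 1 mod 8. Write s = 8j + 1. Then (8j + 1)³ = 512j³ + 192j² + 24j + 1 = 8(64j³ + 24j² + 3j) + 1, so s³ ≡ 1 (mod 8).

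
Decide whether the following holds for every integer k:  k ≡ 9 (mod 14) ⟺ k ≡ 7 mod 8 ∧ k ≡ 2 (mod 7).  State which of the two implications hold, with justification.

Only the converse holds.

Forward direction. This fails: k = 9 gives 9 ≡ 9 (mod 14) but 9 ≡ 1 (mod 8), so the conjunction on the right does not hold.

Converse. If k ≡ 7 (mod 8) and k ≡ 2 (mod 7), then by the Chinese remainder theorem k ≡ 23 (mod 56). Since 23 ≡ 9 (mod 14) and 14 ∣ 56, we get k ≡ 9 (mod 14).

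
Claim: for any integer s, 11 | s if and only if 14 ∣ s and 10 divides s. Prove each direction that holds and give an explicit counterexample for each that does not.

(⟹) This fails: take s = 11. Certainly 11 ∣ 11, but 14 ∤ 11.

(⟸) This fails: take s = 70. Both 14 ∣ 70 and 10 ∣ 70, yet 70 is not a multiple of 11 (since 70 = 6·11 + 4), so 11 ∤ 70.

Neither implication holds.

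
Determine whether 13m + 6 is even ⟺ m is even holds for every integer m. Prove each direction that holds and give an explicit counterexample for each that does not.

Both implications hold.

(⟹) Suppose 13m + 6 is even. Since 13 is odd, 13m and m have the same parity, so 13m + 6 ≡ m + 6 (mod 2). As 6 is even, 13m + 6 is even exactly when m is even. Thus m is even.

(⟸) Conversely, suppose m is even; write m = 2j. Then 13m + 6 = 13·(2j) + 6 = 2·13j + 6, which is even.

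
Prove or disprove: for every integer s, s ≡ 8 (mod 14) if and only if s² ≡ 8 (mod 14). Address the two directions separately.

Forward direction. Suppose s ≡ 8 (mod 14). Write s = 14j + 8. Then (14j + 8)² = 196j² + 224j + 64 = 14(14j² + 16j + 4) + 8, so s² ≡ 8 (mod 14).

Converse. This fails: take s = 6. Then 6² = 36 ≡ 8 (mod 14), yet 6 ≡ 6 (mod 14), not 8.

The forward direction holds; the converse fails.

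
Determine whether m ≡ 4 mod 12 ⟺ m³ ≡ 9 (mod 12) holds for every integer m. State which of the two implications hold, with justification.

(⇒) fails and (⇐) fails.

Forward direction. This fails: take m = 4. Then 4 ≡ 4 (mod 12), but 4³ = 64 ≡ 4 (mod 12), not 9.

Converse. This fails: take m = 9. Then 9³ = 729 ≡ 9 (mod 12), yet 9 ≡ 9 (mod 12), not 4.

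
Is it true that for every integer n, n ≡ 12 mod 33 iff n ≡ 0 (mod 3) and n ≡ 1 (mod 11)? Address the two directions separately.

Both directions hold; the statement is true.

Forward direction. Suppose n ≡ 12 (mod 33); write n = 33j + 12. Since 3 ∣ 33, reducing mod 3 gives n ≡ 12 ≡ 0 (mod 3); since 11 ∣ 33, reducing mod 11 gives n ≡ 12 ≡ 1 (mod 11).

Converse. If n ≡ 0 (mod 3) and n ≡ 1 (mod 11), then by the Chinese remainder theorem n ≡ 12 (mod 33). This is exactly n ≡ 12 (mod 33).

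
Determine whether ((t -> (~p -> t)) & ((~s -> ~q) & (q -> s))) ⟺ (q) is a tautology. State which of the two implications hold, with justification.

Neither implication holds.

(→) This fails. Under q = F, p = F, t = F, s = F, the left side is true but the right side is false.

(←) This fails. Under q = T, p = F, t = F, s = F, the left side is false but the right side is true.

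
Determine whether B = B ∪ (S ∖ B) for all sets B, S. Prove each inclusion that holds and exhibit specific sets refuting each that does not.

The sets are not equal: only the forward inclusion holds.

Forward inclusion. Let x ∈ B. Then either x ∈ B and x ∉ S; or x ∈ B ∩ S. In each case x ∈ B ∪ (S ∖ B), so B ⊆ B ∪ (S ∖ B).

Reverse inclusion. This inclusion fails. Take B = ∅, S = {1}; then 1 ∈ B ∪ (S ∖ B) but 1 ∉ B.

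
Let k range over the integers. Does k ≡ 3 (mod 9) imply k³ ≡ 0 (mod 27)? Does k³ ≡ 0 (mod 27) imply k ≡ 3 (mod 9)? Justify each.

[⇒] Suppose k ≡ 3 (mod 9). Working modulo 27, k ∈ {3, 12, 21}; for each such r, r³ ≡ 0 (mod 27).

[⇐] This fails: take k = 0. Then 0³ = 0 ≡ 0 (mod 27), yet 0 ≡ 0 (mod 9), not 3.

Only the forward implication holds.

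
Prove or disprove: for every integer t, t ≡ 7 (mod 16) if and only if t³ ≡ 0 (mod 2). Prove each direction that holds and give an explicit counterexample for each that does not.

[⇒] This fails: take t = 7. Then 7 ≡ 7 (mod 16), but 7³ = 343 ≡ 1 (mod 2), not 0.

[⇐] This fails: take t = 0. Then 0³ = 0 ≡ 0 (mod 2), yet 0 ≡ 0 (mod 16), not 7.

Both directions fail.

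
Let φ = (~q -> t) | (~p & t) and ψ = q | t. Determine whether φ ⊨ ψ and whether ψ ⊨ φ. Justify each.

Both directions hold.

(⟹) Assume the antecedent. If q is true, q | t reduces to true regardless of the other variables. If q is false, the antecedent forces (p = F, q = F, t = T) or (p = T, q = F, t = T), and q | t holds there. Either way q | t holds.

(⟸) Assume the antecedent. If q is true, (~q -> t) | (~p & t) reduces to true regardless of the other variables. If q is false, the antecedent forces (p = F, q = F, t = T) or (p = T, q = F, t = T), and (~q -> t) | (~p & t) holds there. Either way (~q -> t) | (~p & t) holds.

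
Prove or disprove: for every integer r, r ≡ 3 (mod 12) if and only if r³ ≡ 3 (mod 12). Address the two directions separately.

Equivalent; both directions hold.

(⟹) Suppose r ≡ 3 (mod 12). Write r = 12j + 3. Then (12j + 3)³ = 1728j³ + 1296j² + 324j + 27 = 12(144j³ + 108j² + 27j + 2) + 3, so r³ ≡ 3 (mod 12).

(⟸) Conversely, suppose r³ ≡ 3 (mod 12). The only residue r in {0, …, 11} with r³ ≡ 3 (mod 12) is r = 3, so r ≡ 3 (mod 12).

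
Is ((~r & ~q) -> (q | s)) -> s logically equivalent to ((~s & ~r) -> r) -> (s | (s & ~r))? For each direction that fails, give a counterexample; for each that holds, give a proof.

(⇒) holds; (⇐) fails.

(⟹) Assume the antecedent. If r is true, the antecedent forces (r = T, s = T, q = F) or (r = T, s = T, q = T), and the consequent holds there. If r is false, the consequent reduces to true regardless of the other variables. Either way the consequent holds.

(⟸) This fails. Under r = F, s = F, q = T, the left side is false but the right side is true.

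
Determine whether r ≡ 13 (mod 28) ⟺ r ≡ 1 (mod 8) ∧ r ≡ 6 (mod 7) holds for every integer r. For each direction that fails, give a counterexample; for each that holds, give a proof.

(⇒) fails; (⇐) holds.

Converse. If r ≡ 1 (mod 8) and r ≡ 6 (mod 7), then by the Chinese remainder theorem r ≡ 41 (mod 56). Since 41 ≡ 13 (mod 28) and 28 ∣ 56, we get r ≡ 13 (mod 28).

Forward direction. This fails: r = 13 gives 13 ≡ 13 (mod 28) but 13 ≡ 5 (mod 8), so the conjunction on the right does not hold.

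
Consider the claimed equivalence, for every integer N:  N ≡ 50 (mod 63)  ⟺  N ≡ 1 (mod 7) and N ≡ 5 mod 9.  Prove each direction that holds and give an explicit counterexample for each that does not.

Forward direction. Suppose N ≡ 50 (mod 63); write N = 63j + 50. Since 7 ∣ 63, reducing mod 7 gives N ≡ 50 ≡ 1 (mod 7); since 9 ∣ 63, reducing mod 9 gives N ≡ 50 ≡ 5 (mod 9).

Converse. If N ≡ 1 (mod 7) and N ≡ 5 (mod 9), then by the Chinese remainder theorem N ≡ 50 (mod 63). This is exactly N ≡ 50 (mod 63).

Both directions hold; the statement is true.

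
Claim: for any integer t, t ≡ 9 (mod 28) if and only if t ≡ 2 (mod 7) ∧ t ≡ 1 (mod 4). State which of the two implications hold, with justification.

Both directions hold.

(→) Suppose t ≡ 9 (mod 28); write t = 28j + 9. Since 7 ∣ 28, reducing mod 7 gives t ≡ 9 ≡ 2 (mod 7); since 4 ∣ 28, reducing mod 4 gives t ≡ 9 ≡ 1 (mod 4).

(←) Conversely, if t ≡ 2 (mod 7) and t ≡ 1 (mod 4), then by the Chinese remainder theorem t ≡ 9 (mod 28). This is exactly t ≡ 9 (mod 28).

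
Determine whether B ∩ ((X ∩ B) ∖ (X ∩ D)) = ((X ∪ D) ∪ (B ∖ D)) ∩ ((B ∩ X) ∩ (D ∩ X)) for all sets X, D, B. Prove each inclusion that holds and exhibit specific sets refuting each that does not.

(⊆) fails and (⊇) fails.

(⟹) This inclusion fails. Take X = {1}, D = ∅, B = {1}; then 1 ∈ B ∩ ((X ∩ B) ∖ (X ∩ D)) but 1 ∉ ((X ∪ D) ∪ (B ∖ D)) ∩ ((B ∩ X) ∩ (D ∩ X)).

(⟸) This inclusion fails. Take X = {1}, D = {1}, B = {1}; then 1 ∈ ((X ∪ D) ∪ (B ∖ D)) ∩ ((B ∩ X) ∩ (D ∩ X)) but 1 ∉ B ∩ ((X ∩ B) ∖ (X ∩ D)).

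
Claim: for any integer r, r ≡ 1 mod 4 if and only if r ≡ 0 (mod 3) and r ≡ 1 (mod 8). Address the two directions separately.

(⇒) fails; (⇐) holds.

(⟹) This fails: r = 1 gives 1 ≡ 1 (mod 4) but 1 ≡ 1 (mod 3), so the conjunction on the right does not hold.

(⟸) Conversely, if r ≡ 0 (mod 3) and r ≡ 1 (mod 8), then by the Chinese remainder theorem r ≡ 9 (mod 24). Since 9 ≡ 1 (mod 4) and 4 ∣ 24, we get r ≡ 1 (mod 4).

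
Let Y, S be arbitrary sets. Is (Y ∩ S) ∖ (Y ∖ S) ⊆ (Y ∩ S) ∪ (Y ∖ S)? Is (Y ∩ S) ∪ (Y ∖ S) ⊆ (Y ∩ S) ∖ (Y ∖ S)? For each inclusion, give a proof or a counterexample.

Only the forward inclusion holds.

Forward inclusion. Let x ∈ (Y ∩ S) ∖ (Y ∖ S). Then x ∈ Y ∩ S, from which x ∈ (Y ∩ S) ∪ (Y ∖ S).

Reverse inclusion. This inclusion fails. Take Y = {1}, S = ∅; then 1 ∈ (Y ∩ S) ∪ (Y ∖ S) but 1 ∉ (Y ∩ S) ∖ (Y ∖ S).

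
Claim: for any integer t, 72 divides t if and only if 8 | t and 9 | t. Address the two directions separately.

(⇒) If 72 ∣ t, write t = 72q. Since 72 = 9·8, t = 8·(9q), so 8 ∣ t; and since 72 = 8·9, t = 9·(8q), so 9 ∣ t.

(⇐) Suppose 8 ∣ t and 9 ∣ t. Any common multiple of 8 and 9 is a multiple of their lcm; here gcd(8, 9) = 1, so lcm(8, 9) = 8·9 = 72, so 72 ∣ t.

Both implications hold.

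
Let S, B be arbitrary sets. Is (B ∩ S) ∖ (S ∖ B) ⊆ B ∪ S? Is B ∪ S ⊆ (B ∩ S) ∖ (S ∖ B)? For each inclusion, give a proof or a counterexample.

(⊆) holds; (⊇) fails.

(⊆) Let x ∈ (B ∩ S) ∖ (S ∖ B). Then x ∈ S ∩ B, from which x ∈ B ∪ S.

(⊇) This inclusion fails. Take S = {1}, B = ∅; then 1 ∈ B ∪ S but 1 ∉ (B ∩ S) ∖ (S ∖ B).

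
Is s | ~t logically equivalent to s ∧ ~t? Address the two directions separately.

(←) Assume the antecedent. If t is true, the antecedent cannot hold. If t is false, s | ~t reduces to true regardless of the other variables. Either way s | ~t holds.

(→) This fails. Under t = F, s = F, the left side is true but the right side is false.

Only the reverse direction holds.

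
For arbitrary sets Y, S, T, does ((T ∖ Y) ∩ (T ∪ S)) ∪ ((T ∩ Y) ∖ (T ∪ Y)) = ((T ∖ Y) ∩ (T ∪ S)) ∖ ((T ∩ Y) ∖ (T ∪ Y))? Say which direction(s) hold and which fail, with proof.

Both inclusions hold; the sets are equal.

(⟸) Let x ∈ ((T ∖ Y) ∩ (T ∪ S)) ∖ ((T ∩ Y) ∖ (T ∪ Y)). Then either x ∈ T and x ∉ Y, S; or x ∈ S ∩ T and x ∉ Y. In each case x ∈ ((T ∖ Y) ∩ (T ∪ S)) ∪ ((T ∩ Y) ∖ (T ∪ Y)), so ((T ∖ Y) ∩ (T ∪ S)) ∖ ((T ∩ Y) ∖ (T ∪ Y)) ⊆ ((T ∖ Y) ∩ (T ∪ S)) ∪ ((T ∩ Y) ∖ (T ∪ Y)).

(⟹) Let x ∈ ((T ∖ Y) ∩ (T ∪ S)) ∪ ((T ∩ Y) ∖ (T ∪ Y)). Then either x ∈ T and x ∉ Y, S; or x ∈ S ∩ T and x ∉ Y. In each case x ∈ ((T ∖ Y) ∩ (T ∪ S)) ∖ ((T ∩ Y) ∖ (T ∪ Y)), so ((T ∖ Y) ∩ (T ∪ S)) ∪ ((T ∩ Y) ∖ (T ∪ Y)) ⊆ ((T ∖ Y) ∩ (T ∪ S)) ∖ ((T ∩ Y) ∖ (T ∪ Y)).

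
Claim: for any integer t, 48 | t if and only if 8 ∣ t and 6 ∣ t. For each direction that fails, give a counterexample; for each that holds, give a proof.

(→) If 48 ∣ t, write t = 48q. Since 48 = 6·8, t = 8·(6q), so 8 ∣ t; and since 48 = 8·6, t = 6·(8q), so 6 ∣ t.

(←) This fails: take t = 24. Both 8 ∣ 24 and 6 ∣ 24, yet 24 is not a multiple of 48 (since 24 = 0·48 + 24), so 48 ∤ 24.

Only the forward direction holds.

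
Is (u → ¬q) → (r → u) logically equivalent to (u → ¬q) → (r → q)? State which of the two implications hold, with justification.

Neither implication holds.

Forward direction. This fails. Under q = F, r = T, u = T, the left side is true but the right side is false.

Converse. This fails. Under q = T, r = T, u = F, the left side is false but the right side is true.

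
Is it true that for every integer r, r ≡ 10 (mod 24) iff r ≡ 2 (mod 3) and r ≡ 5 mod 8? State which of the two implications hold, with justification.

Forward direction. This fails: r = 10 gives 10 ≡ 10 (mod 24) but 10 ≡ 1 (mod 3), so the conjunction on the right does not hold.

Converse. This fails: r = 5 satisfies both congruences on the right (5 ≡ 2 mod 3 and 5 ≡ 5 mod 8) yet 5 ≡ 5 (mod 24), not 10.

Neither implication holds.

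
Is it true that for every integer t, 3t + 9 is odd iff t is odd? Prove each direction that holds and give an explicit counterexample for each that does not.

[⇒] This fails: t = 6 gives 3t + 9 = 27, which is odd, but 6 is even, not odd.

[⇐] This also fails: t = 7 is odd, but 3t + 9 = 30 is even, not odd.

(⇒) fails and (⇐) fails.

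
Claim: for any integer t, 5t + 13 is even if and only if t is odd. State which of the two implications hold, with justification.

Equivalent; both directions hold.

[⇐] Suppose t is odd; write t = 2j + 1. Then 5t + 13 = 5·(2j + 1) + 13 = 2·5j + 18, which is even.

[⇒] Suppose 5t + 13 is even. Since 5 is odd, 5t and t have the same parity, so 5t + 13 ≡ t + 13 (mod 2). As 13 is odd, 5t + 13 is even exactly when t is odd. Thus t is odd.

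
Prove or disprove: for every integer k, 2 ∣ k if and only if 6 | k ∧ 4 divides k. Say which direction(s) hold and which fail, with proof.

Not equivalent: only (⇐) holds.

(←) Suppose 6 ∣ k and 4 ∣ k. Any common multiple of 6 and 4 is a multiple of their lcm; here lcm(6, 4) = 6·4/gcd(6, 4) = 24/2 = 12, so 12 ∣ k. Since 2 ∣ 12, it follows that 2 ∣ k.

(→) This fails: take k = 2. Certainly 2 ∣ 2, but 6 ∤ 2.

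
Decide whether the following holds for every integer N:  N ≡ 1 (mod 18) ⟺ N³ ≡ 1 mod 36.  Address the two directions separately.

(⟹) This fails: take N = 19. Then 19 ≡ 1 (mod 18), but 19³ = 6859 ≡ 19 (mod 36), not 1.

(⟸) This fails: take N = 13. Then 13³ = 2197 ≡ 1 (mod 36), yet 13 ≡ 13 (mod 18), not 1.

Neither direction holds.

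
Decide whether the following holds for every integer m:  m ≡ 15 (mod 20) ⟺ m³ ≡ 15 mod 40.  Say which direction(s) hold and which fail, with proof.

Only the reverse direction holds.

Forward direction. This fails: take m = 35. Then 35 ≡ 15 (mod 20), but 35³ = 42875 ≡ 35 (mod 40), not 15.

Converse. The residues r modulo 40 with r³ ≡ 15 (mod 40) are exactly {15}, and each is ≡ 15 (mod 20).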